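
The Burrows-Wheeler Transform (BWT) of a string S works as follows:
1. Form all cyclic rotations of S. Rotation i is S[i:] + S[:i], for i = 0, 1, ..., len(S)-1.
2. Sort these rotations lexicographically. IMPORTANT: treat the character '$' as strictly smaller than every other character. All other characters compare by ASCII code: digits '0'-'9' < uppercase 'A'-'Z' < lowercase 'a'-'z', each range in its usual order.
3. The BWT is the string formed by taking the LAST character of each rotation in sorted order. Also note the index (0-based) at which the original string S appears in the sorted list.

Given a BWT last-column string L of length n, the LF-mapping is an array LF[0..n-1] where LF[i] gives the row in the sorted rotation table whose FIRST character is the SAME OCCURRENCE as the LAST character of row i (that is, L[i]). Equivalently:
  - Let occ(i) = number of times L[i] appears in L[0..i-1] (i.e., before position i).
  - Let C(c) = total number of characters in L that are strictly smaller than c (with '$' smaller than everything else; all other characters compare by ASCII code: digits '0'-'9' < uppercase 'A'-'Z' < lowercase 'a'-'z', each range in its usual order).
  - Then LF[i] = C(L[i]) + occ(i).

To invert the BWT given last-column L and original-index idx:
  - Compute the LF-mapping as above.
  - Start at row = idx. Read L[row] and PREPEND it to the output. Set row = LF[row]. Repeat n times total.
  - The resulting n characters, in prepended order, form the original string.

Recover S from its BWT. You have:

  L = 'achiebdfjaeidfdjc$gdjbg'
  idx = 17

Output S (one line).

Answer: hadffdcgjjdediebjgibca$

Derivation:
LF mapping: 1 5 17 18 11 3 7 13 20 2 12 19 8 14 9 21 6 0 15 10 22 4 16
Walk LF starting at row 17, prepending L[row]:
  step 1: row=17, L[17]='$', prepend. Next row=LF[17]=0
  step 2: row=0, L[0]='a', prepend. Next row=LF[0]=1
  step 3: row=1, L[1]='c', prepend. Next row=LF[1]=5
  step 4: row=5, L[5]='b', prepend. Next row=LF[5]=3
  step 5: row=3, L[3]='i', prepend. Next row=LF[3]=18
  step 6: row=18, L[18]='g', prepend. Next row=LF[18]=15
  step 7: row=15, L[15]='j', prepend. Next row=LF[15]=21
  step 8: row=21, L[21]='b', prepend. Next row=LF[21]=4
  step 9: row=4, L[4]='e', prepend. Next row=LF[4]=11
  step 10: row=11, L[11]='i', prepend. Next row=LF[11]=19
  step 11: row=19, L[19]='d', prepend. Next row=LF[19]=10
  step 12: row=10, L[10]='e', prepend. Next row=LF[10]=12
  step 13: row=12, L[12]='d', prepend. Next row=LF[12]=8
  step 14: row=8, L[8]='j', prepend. Next row=LF[8]=20
  step 15: row=20, L[20]='j', prepend. Next row=LF[20]=22
  step 16: row=22, L[22]='g', prepend. Next row=LF[22]=16
  step 17: row=16, L[16]='c', prepend. Next row=LF[16]=6
  step 18: row=6, L[6]='d', prepend. Next row=LF[6]=7
  step 19: row=7, L[7]='f', prepend. Next row=LF[7]=13
  step 20: row=13, L[13]='f', prepend. Next row=LF[13]=14
  step 21: row=14, L[14]='d', prepend. Next row=LF[14]=9
  step 22: row=9, L[9]='a', prepend. Next row=LF[9]=2
  step 23: row=2, L[2]='h', prepend. Next row=LF[2]=17
Reversed output: hadffdcgjjdediebjgibca$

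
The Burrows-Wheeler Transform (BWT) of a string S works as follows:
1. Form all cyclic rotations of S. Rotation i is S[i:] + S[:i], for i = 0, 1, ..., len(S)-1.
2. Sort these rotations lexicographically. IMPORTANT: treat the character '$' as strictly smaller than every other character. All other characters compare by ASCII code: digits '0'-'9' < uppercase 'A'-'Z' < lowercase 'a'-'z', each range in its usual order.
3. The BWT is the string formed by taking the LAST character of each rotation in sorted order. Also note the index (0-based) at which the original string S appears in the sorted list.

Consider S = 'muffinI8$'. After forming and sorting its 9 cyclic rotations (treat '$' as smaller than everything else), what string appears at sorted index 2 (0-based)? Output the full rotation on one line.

Answer: I8$muffin

Derivation:
All 9 rotations (rotation i = S[i:]+S[:i]):
  rot[0] = muffinI8$
  rot[1] = uffinI8$m
  rot[2] = ffinI8$mu
  rot[3] = finI8$muf
  rot[4] = inI8$muff
  rot[5] = nI8$muffi
  rot[6] = I8$muffin
  rot[7] = 8$muffinI
  rot[8] = $muffinI8
Sorted (with $ < everything):
  sorted[0] = $muffinI8
  sorted[1] = 8$muffinI
  sorted[2] = I8$muffin
  sorted[3] = ffinI8$mu
  sorted[4] = finI8$muf
  sorted[5] = inI8$muff
  sorted[6] = muffinI8$
  sorted[7] = nI8$muffi
  sorted[8] = uffinI8$m
sorted[2] = I8$muffin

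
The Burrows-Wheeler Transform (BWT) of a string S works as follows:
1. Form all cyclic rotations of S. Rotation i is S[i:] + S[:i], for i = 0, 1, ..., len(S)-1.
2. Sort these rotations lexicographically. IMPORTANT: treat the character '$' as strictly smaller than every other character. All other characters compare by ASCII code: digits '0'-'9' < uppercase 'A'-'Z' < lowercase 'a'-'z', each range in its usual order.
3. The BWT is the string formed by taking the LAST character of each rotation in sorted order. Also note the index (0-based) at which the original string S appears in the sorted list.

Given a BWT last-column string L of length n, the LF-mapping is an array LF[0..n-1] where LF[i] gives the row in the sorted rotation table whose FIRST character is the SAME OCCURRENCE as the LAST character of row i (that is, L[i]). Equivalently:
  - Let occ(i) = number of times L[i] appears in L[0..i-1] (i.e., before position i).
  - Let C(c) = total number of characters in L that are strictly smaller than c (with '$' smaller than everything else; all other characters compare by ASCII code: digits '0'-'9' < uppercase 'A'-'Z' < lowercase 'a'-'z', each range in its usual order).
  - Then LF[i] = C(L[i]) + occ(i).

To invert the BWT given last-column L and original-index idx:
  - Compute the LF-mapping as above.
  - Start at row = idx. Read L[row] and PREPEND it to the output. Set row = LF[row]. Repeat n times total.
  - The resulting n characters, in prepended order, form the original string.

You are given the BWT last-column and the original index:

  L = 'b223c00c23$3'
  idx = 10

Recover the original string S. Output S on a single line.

Answer: c2032023c3b$

Derivation:
LF mapping: 9 3 4 6 10 1 2 11 5 7 0 8
Walk LF starting at row 10, prepending L[row]:
  step 1: row=10, L[10]='$', prepend. Next row=LF[10]=0
  step 2: row=0, L[0]='b', prepend. Next row=LF[0]=9
  step 3: row=9, L[9]='3', prepend. Next row=LF[9]=7
  step 4: row=7, L[7]='c', prepend. Next row=LF[7]=11
  step 5: row=11, L[11]='3', prepend. Next row=LF[11]=8
  step 6: row=8, L[8]='2', prepend. Next row=LF[8]=5
  step 7: row=5, L[5]='0', prepend. Next row=LF[5]=1
  step 8: row=1, L[1]='2', prepend. Next row=LF[1]=3
  step 9: row=3, L[3]='3', prepend. Next row=LF[3]=6
  step 10: row=6, L[6]='0', prepend. Next row=LF[6]=2
  step 11: row=2, L[2]='2', prepend. Next row=LF[2]=4
  step 12: row=4, L[4]='c', prepend. Next row=LF[4]=10
Reversed output: c2032023c3b$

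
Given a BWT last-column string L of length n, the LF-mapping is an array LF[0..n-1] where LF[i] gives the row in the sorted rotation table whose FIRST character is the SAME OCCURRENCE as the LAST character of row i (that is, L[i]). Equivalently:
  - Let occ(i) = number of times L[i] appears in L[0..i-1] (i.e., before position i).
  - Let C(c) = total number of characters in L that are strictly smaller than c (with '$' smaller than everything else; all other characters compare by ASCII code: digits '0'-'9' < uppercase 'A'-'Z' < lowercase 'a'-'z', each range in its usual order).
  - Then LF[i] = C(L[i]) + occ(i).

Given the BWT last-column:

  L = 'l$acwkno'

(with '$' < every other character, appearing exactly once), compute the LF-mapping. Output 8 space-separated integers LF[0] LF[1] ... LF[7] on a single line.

Char counts: '$':1, 'a':1, 'c':1, 'k':1, 'l':1, 'n':1, 'o':1, 'w':1
C (first-col start): C('$')=0, C('a')=1, C('c')=2, C('k')=3, C('l')=4, C('n')=5, C('o')=6, C('w')=7
L[0]='l': occ=0, LF[0]=C('l')+0=4+0=4
L[1]='$': occ=0, LF[1]=C('$')+0=0+0=0
L[2]='a': occ=0, LF[2]=C('a')+0=1+0=1
L[3]='c': occ=0, LF[3]=C('c')+0=2+0=2
L[4]='w': occ=0, LF[4]=C('w')+0=7+0=7
L[5]='k': occ=0, LF[5]=C('k')+0=3+0=3
L[6]='n': occ=0, LF[6]=C('n')+0=5+0=5
L[7]='o': occ=0, LF[7]=C('o')+0=6+0=6

Answer: 4 0 1 2 7 3 5 6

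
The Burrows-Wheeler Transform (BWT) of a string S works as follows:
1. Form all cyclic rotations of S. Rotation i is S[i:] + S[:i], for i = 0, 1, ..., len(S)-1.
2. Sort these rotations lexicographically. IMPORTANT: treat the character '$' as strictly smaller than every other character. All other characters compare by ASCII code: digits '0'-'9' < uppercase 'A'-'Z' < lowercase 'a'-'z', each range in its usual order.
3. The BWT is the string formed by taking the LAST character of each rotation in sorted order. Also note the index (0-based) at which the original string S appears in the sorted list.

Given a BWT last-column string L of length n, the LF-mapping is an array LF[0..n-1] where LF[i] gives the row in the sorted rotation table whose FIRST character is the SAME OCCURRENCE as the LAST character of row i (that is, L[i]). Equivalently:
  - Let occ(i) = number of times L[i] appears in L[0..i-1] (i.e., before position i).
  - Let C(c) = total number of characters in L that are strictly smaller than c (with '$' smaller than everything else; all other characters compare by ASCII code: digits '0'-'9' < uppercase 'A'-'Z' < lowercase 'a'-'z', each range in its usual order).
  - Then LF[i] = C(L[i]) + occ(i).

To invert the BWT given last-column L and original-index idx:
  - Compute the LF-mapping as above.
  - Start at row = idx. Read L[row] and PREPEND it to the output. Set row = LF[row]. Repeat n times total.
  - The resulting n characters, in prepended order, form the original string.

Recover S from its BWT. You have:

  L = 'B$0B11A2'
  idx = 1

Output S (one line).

Answer: 012B1AB$

Derivation:
LF mapping: 6 0 1 7 2 3 5 4
Walk LF starting at row 1, prepending L[row]:
  step 1: row=1, L[1]='$', prepend. Next row=LF[1]=0
  step 2: row=0, L[0]='B', prepend. Next row=LF[0]=6
  step 3: row=6, L[6]='A', prepend. Next row=LF[6]=5
  step 4: row=5, L[5]='1', prepend. Next row=LF[5]=3
  step 5: row=3, L[3]='B', prepend. Next row=LF[3]=7
  step 6: row=7, L[7]='2', prepend. Next row=LF[7]=4
  step 7: row=4, L[4]='1', prepend. Next row=LF[4]=2
  step 8: row=2, L[2]='0', prepend. Next row=LF[2]=1
Reversed output: 012B1AB$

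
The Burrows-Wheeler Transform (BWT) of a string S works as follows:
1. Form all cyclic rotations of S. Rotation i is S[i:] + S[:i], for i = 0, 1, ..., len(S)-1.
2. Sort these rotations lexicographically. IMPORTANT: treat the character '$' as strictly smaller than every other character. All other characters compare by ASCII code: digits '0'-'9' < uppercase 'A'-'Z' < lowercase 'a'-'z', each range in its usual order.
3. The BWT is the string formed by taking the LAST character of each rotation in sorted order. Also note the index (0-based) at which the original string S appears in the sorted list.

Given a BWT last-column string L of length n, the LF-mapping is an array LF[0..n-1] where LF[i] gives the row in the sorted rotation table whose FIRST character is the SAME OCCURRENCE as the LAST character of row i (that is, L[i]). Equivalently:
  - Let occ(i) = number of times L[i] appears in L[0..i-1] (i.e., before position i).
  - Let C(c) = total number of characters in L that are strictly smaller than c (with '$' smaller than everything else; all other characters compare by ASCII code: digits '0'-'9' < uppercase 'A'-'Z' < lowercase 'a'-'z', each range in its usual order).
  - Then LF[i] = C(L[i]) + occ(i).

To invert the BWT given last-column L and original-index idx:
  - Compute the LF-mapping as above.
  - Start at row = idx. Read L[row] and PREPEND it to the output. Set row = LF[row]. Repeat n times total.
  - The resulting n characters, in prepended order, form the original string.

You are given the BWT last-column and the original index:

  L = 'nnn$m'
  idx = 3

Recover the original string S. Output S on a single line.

Answer: nmnn$

Derivation:
LF mapping: 2 3 4 0 1
Walk LF starting at row 3, prepending L[row]:
  step 1: row=3, L[3]='$', prepend. Next row=LF[3]=0
  step 2: row=0, L[0]='n', prepend. Next row=LF[0]=2
  step 3: row=2, L[2]='n', prepend. Next row=LF[2]=4
  step 4: row=4, L[4]='m', prepend. Next row=LF[4]=1
  step 5: row=1, L[1]='n', prepend. Next row=LF[1]=3
Reversed output: nmnn$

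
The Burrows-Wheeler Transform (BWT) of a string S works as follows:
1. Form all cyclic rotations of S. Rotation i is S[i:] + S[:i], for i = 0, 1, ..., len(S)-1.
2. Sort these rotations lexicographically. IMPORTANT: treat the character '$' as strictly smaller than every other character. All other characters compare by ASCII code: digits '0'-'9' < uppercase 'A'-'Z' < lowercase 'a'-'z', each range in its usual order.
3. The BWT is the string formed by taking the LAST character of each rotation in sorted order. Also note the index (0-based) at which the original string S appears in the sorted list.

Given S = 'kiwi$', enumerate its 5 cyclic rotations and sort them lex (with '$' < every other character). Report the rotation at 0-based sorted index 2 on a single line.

All 5 rotations (rotation i = S[i:]+S[:i]):
  rot[0] = kiwi$
  rot[1] = iwi$k
  rot[2] = wi$ki
  rot[3] = i$kiw
  rot[4] = $kiwi
Sorted (with $ < everything):
  sorted[0] = $kiwi
  sorted[1] = i$kiw
  sorted[2] = iwi$k
  sorted[3] = kiwi$
  sorted[4] = wi$ki
sorted[2] = iwi$k

Answer: iwi$k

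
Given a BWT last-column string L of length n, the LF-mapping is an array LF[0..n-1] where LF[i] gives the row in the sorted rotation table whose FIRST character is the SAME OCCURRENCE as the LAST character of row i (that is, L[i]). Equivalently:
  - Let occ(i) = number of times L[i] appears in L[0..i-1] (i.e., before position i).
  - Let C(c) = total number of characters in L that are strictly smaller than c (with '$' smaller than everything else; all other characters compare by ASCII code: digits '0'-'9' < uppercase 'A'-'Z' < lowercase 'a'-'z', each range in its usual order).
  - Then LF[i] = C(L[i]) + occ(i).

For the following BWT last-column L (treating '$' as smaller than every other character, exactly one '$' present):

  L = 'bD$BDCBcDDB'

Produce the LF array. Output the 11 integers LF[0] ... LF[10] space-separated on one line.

Char counts: '$':1, 'B':3, 'C':1, 'D':4, 'b':1, 'c':1
C (first-col start): C('$')=0, C('B')=1, C('C')=4, C('D')=5, C('b')=9, C('c')=10
L[0]='b': occ=0, LF[0]=C('b')+0=9+0=9
L[1]='D': occ=0, LF[1]=C('D')+0=5+0=5
L[2]='$': occ=0, LF[2]=C('$')+0=0+0=0
L[3]='B': occ=0, LF[3]=C('B')+0=1+0=1
L[4]='D': occ=1, LF[4]=C('D')+1=5+1=6
L[5]='C': occ=0, LF[5]=C('C')+0=4+0=4
L[6]='B': occ=1, LF[6]=C('B')+1=1+1=2
L[7]='c': occ=0, LF[7]=C('c')+0=10+0=10
L[8]='D': occ=2, LF[8]=C('D')+2=5+2=7
L[9]='D': occ=3, LF[9]=C('D')+3=5+3=8
L[10]='B': occ=2, LF[10]=C('B')+2=1+2=3

Answer: 9 5 0 1 6 4 2 10 7 8 3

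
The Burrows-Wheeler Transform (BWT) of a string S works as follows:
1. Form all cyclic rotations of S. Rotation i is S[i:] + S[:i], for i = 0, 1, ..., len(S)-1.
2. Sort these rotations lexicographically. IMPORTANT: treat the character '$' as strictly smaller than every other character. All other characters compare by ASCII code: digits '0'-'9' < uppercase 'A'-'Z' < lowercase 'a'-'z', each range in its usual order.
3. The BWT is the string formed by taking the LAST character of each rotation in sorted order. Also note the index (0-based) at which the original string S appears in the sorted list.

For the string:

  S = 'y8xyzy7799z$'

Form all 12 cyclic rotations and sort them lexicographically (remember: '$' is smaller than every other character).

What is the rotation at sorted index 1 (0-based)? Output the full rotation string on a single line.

All 12 rotations (rotation i = S[i:]+S[:i]):
  rot[0] = y8xyzy7799z$
  rot[1] = 8xyzy7799z$y
  rot[2] = xyzy7799z$y8
  rot[3] = yzy7799z$y8x
  rot[4] = zy7799z$y8xy
  rot[5] = y7799z$y8xyz
  rot[6] = 7799z$y8xyzy
  rot[7] = 799z$y8xyzy7
  rot[8] = 99z$y8xyzy77
  rot[9] = 9z$y8xyzy779
  rot[10] = z$y8xyzy7799
  rot[11] = $y8xyzy7799z
Sorted (with $ < everything):
  sorted[0] = $y8xyzy7799z
  sorted[1] = 7799z$y8xyzy
  sorted[2] = 799z$y8xyzy7
  sorted[3] = 8xyzy7799z$y
  sorted[4] = 99z$y8xyzy77
  sorted[5] = 9z$y8xyzy779
  sorted[6] = xyzy7799z$y8
  sorted[7] = y7799z$y8xyz
  sorted[8] = y8xyzy7799z$
  sorted[9] = yzy7799z$y8x
  sorted[10] = z$y8xyzy7799
  sorted[11] = zy7799z$y8xy
sorted[1] = 7799z$y8xyzy

Answer: 7799z$y8xyzy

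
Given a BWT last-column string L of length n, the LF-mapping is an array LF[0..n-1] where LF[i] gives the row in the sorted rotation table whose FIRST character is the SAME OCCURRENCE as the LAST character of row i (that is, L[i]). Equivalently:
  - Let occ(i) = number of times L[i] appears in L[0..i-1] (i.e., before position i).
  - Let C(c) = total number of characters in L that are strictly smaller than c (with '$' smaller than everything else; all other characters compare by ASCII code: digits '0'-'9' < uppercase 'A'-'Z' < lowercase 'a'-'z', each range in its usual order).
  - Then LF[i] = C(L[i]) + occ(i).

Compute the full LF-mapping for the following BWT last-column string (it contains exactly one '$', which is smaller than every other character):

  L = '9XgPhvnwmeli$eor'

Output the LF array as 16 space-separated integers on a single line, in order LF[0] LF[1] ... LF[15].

Char counts: '$':1, '9':1, 'P':1, 'X':1, 'e':2, 'g':1, 'h':1, 'i':1, 'l':1, 'm':1, 'n':1, 'o':1, 'r':1, 'v':1, 'w':1
C (first-col start): C('$')=0, C('9')=1, C('P')=2, C('X')=3, C('e')=4, C('g')=6, C('h')=7, C('i')=8, C('l')=9, C('m')=10, C('n')=11, C('o')=12, C('r')=13, C('v')=14, C('w')=15
L[0]='9': occ=0, LF[0]=C('9')+0=1+0=1
L[1]='X': occ=0, LF[1]=C('X')+0=3+0=3
L[2]='g': occ=0, LF[2]=C('g')+0=6+0=6
L[3]='P': occ=0, LF[3]=C('P')+0=2+0=2
L[4]='h': occ=0, LF[4]=C('h')+0=7+0=7
L[5]='v': occ=0, LF[5]=C('v')+0=14+0=14
L[6]='n': occ=0, LF[6]=C('n')+0=11+0=11
L[7]='w': occ=0, LF[7]=C('w')+0=15+0=15
L[8]='m': occ=0, LF[8]=C('m')+0=10+0=10
L[9]='e': occ=0, LF[9]=C('e')+0=4+0=4
L[10]='l': occ=0, LF[10]=C('l')+0=9+0=9
L[11]='i': occ=0, LF[11]=C('i')+0=8+0=8
L[12]='$': occ=0, LF[12]=C('$')+0=0+0=0
L[13]='e': occ=1, LF[13]=C('e')+1=4+1=5
L[14]='o': occ=0, LF[14]=C('o')+0=12+0=12
L[15]='r': occ=0, LF[15]=C('r')+0=13+0=13

Answer: 1 3 6 2 7 14 11 15 10 4 9 8 0 5 12 13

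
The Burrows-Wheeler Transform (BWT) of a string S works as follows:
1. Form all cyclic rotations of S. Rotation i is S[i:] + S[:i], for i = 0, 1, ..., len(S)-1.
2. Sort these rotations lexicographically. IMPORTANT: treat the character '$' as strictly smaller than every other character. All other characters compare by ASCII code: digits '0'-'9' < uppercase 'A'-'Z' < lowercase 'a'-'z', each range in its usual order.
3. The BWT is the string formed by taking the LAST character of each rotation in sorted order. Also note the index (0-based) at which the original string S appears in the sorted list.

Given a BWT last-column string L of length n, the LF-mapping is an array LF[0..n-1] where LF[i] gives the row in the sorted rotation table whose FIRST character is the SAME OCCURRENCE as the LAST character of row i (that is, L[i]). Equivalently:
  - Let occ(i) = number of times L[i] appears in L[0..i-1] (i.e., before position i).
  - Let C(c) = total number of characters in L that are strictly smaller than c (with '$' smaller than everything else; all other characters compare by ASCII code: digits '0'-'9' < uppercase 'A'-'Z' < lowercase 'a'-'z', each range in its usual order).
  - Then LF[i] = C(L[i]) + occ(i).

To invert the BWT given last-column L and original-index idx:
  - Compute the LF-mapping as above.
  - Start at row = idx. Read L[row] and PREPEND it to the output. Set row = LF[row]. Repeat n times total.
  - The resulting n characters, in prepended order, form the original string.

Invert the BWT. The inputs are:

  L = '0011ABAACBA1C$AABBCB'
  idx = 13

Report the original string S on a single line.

LF mapping: 1 2 3 4 6 12 7 8 17 13 9 5 18 0 10 11 14 15 19 16
Walk LF starting at row 13, prepending L[row]:
  step 1: row=13, L[13]='$', prepend. Next row=LF[13]=0
  step 2: row=0, L[0]='0', prepend. Next row=LF[0]=1
  step 3: row=1, L[1]='0', prepend. Next row=LF[1]=2
  step 4: row=2, L[2]='1', prepend. Next row=LF[2]=3
  step 5: row=3, L[3]='1', prepend. Next row=LF[3]=4
  step 6: row=4, L[4]='A', prepend. Next row=LF[4]=6
  step 7: row=6, L[6]='A', prepend. Next row=LF[6]=7
  step 8: row=7, L[7]='A', prepend. Next row=LF[7]=8
  step 9: row=8, L[8]='C', prepend. Next row=LF[8]=17
  step 10: row=17, L[17]='B', prepend. Next row=LF[17]=15
  step 11: row=15, L[15]='A', prepend. Next row=LF[15]=11
  step 12: row=11, L[11]='1', prepend. Next row=LF[11]=5
  step 13: row=5, L[5]='B', prepend. Next row=LF[5]=12
  step 14: row=12, L[12]='C', prepend. Next row=LF[12]=18
  step 15: row=18, L[18]='C', prepend. Next row=LF[18]=19
  step 16: row=19, L[19]='B', prepend. Next row=LF[19]=16
  step 17: row=16, L[16]='B', prepend. Next row=LF[16]=14
  step 18: row=14, L[14]='A', prepend. Next row=LF[14]=10
  step 19: row=10, L[10]='A', prepend. Next row=LF[10]=9
  step 20: row=9, L[9]='B', prepend. Next row=LF[9]=13
Reversed output: BAABBCCB1ABCAAA1100$

Answer: BAABBCCB1ABCAAA1100$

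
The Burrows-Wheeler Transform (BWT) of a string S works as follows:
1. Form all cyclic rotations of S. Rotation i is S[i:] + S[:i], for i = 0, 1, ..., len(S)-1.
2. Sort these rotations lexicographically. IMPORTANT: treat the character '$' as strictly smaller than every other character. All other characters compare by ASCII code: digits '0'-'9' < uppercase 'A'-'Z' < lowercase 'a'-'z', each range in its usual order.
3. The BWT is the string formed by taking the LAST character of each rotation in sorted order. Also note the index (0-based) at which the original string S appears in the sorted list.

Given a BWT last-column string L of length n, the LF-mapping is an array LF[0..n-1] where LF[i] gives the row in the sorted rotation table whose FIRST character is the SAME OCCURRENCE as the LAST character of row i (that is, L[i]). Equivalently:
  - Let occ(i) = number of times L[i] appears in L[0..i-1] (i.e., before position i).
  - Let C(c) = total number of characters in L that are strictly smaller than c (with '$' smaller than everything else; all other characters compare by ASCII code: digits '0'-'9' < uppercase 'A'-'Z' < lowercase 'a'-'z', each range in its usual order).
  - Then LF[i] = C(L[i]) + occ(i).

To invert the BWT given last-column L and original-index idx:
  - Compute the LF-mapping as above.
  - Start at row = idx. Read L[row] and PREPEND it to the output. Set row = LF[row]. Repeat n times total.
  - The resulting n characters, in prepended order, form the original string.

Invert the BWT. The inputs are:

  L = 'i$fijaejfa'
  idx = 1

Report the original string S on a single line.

LF mapping: 6 0 4 7 8 1 3 9 5 2
Walk LF starting at row 1, prepending L[row]:
  step 1: row=1, L[1]='$', prepend. Next row=LF[1]=0
  step 2: row=0, L[0]='i', prepend. Next row=LF[0]=6
  step 3: row=6, L[6]='e', prepend. Next row=LF[6]=3
  step 4: row=3, L[3]='i', prepend. Next row=LF[3]=7
  step 5: row=7, L[7]='j', prepend. Next row=LF[7]=9
  step 6: row=9, L[9]='a', prepend. Next row=LF[9]=2
  step 7: row=2, L[2]='f', prepend. Next row=LF[2]=4
  step 8: row=4, L[4]='j', prepend. Next row=LF[4]=8
  step 9: row=8, L[8]='f', prepend. Next row=LF[8]=5
  step 10: row=5, L[5]='a', prepend. Next row=LF[5]=1
Reversed output: afjfajiei$

Answer: afjfajiei$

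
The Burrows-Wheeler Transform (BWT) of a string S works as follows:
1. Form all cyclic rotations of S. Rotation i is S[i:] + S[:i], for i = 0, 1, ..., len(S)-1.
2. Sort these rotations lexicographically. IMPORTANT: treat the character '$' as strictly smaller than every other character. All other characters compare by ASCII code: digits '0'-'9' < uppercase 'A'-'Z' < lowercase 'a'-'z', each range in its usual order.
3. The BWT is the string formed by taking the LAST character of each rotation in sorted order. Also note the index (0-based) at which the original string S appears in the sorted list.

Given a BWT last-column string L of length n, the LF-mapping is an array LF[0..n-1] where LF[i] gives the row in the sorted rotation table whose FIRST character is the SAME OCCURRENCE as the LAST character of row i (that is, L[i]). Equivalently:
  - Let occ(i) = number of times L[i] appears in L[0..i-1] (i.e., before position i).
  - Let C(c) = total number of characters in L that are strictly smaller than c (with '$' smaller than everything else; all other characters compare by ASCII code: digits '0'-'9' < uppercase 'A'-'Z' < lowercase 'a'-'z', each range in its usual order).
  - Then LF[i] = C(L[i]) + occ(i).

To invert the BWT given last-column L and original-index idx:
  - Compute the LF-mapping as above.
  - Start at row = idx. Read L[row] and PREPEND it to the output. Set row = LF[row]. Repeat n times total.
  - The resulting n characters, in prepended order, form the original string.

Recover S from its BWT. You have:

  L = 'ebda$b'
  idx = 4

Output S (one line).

LF mapping: 5 2 4 1 0 3
Walk LF starting at row 4, prepending L[row]:
  step 1: row=4, L[4]='$', prepend. Next row=LF[4]=0
  step 2: row=0, L[0]='e', prepend. Next row=LF[0]=5
  step 3: row=5, L[5]='b', prepend. Next row=LF[5]=3
  step 4: row=3, L[3]='a', prepend. Next row=LF[3]=1
  step 5: row=1, L[1]='b', prepend. Next row=LF[1]=2
  step 6: row=2, L[2]='d', prepend. Next row=LF[2]=4
Reversed output: dbabe$

Answer: dbabe$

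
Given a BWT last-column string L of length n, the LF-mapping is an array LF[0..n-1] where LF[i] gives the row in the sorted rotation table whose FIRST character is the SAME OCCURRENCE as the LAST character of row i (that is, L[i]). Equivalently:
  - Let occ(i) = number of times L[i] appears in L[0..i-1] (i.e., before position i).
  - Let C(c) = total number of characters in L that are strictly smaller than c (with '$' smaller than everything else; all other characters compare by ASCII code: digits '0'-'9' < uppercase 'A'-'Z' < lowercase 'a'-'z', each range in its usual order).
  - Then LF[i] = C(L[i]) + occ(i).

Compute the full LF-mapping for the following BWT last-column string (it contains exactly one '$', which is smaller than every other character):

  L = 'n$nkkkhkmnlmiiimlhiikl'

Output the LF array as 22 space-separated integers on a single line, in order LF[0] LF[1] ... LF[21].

Answer: 19 0 20 8 9 10 1 11 16 21 13 17 3 4 5 18 14 2 6 7 12 15

Derivation:
Char counts: '$':1, 'h':2, 'i':5, 'k':5, 'l':3, 'm':3, 'n':3
C (first-col start): C('$')=0, C('h')=1, C('i')=3, C('k')=8, C('l')=13, C('m')=16, C('n')=19
L[0]='n': occ=0, LF[0]=C('n')+0=19+0=19
L[1]='$': occ=0, LF[1]=C('$')+0=0+0=0
L[2]='n': occ=1, LF[2]=C('n')+1=19+1=20
L[3]='k': occ=0, LF[3]=C('k')+0=8+0=8
L[4]='k': occ=1, LF[4]=C('k')+1=8+1=9
L[5]='k': occ=2, LF[5]=C('k')+2=8+2=10
L[6]='h': occ=0, LF[6]=C('h')+0=1+0=1
L[7]='k': occ=3, LF[7]=C('k')+3=8+3=11
L[8]='m': occ=0, LF[8]=C('m')+0=16+0=16
L[9]='n': occ=2, LF[9]=C('n')+2=19+2=21
L[10]='l': occ=0, LF[10]=C('l')+0=13+0=13
L[11]='m': occ=1, LF[11]=C('m')+1=16+1=17
L[12]='i': occ=0, LF[12]=C('i')+0=3+0=3
L[13]='i': occ=1, LF[13]=C('i')+1=3+1=4
L[14]='i': occ=2, LF[14]=C('i')+2=3+2=5
L[15]='m': occ=2, LF[15]=C('m')+2=16+2=18
L[16]='l': occ=1, LF[16]=C('l')+1=13+1=14
L[17]='h': occ=1, LF[17]=C('h')+1=1+1=2
L[18]='i': occ=3, LF[18]=C('i')+3=3+3=6
L[19]='i': occ=4, LF[19]=C('i')+4=3+4=7
L[20]='k': occ=4, LF[20]=C('k')+4=8+4=12
L[21]='l': occ=2, LF[21]=C('l')+2=13+2=15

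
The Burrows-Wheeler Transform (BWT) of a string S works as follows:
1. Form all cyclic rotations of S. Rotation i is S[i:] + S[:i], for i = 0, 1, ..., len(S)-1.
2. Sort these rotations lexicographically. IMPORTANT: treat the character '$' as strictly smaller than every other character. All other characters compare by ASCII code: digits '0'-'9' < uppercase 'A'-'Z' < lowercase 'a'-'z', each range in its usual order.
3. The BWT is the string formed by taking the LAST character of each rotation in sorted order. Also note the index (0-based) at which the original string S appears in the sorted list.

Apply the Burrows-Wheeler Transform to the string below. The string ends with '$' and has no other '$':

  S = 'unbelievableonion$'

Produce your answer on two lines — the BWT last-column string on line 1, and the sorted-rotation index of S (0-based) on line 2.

All 18 rotations (rotation i = S[i:]+S[:i]):
  rot[0] = unbelievableonion$
  rot[1] = nbelievableonion$u
  rot[2] = believableonion$un
  rot[3] = elievableonion$unb
  rot[4] = lievableonion$unbe
  rot[5] = ievableonion$unbel
  rot[6] = evableonion$unbeli
  rot[7] = vableonion$unbelie
  rot[8] = ableonion$unbeliev
  rot[9] = bleonion$unbelieva
  rot[10] = leonion$unbelievab
  rot[11] = eonion$unbelievabl
  rot[12] = onion$unbelievable
  rot[13] = nion$unbelievableo
  rot[14] = ion$unbelievableon
  rot[15] = on$unbelievableoni
  rot[16] = n$unbelievableonio
  rot[17] = $unbelievableonion
Sorted (with $ < everything):
  sorted[0] = $unbelievableonion  (last char: 'n')
  sorted[1] = ableonion$unbeliev  (last char: 'v')
  sorted[2] = believableonion$un  (last char: 'n')
  sorted[3] = bleonion$unbelieva  (last char: 'a')
  sorted[4] = elievableonion$unb  (last char: 'b')
  sorted[5] = eonion$unbelievabl  (last char: 'l')
  sorted[6] = evableonion$unbeli  (last char: 'i')
  sorted[7] = ievableonion$unbel  (last char: 'l')
  sorted[8] = ion$unbelievableon  (last char: 'n')
  sorted[9] = leonion$unbelievab  (last char: 'b')
  sorted[10] = lievableonion$unbe  (last char: 'e')
  sorted[11] = n$unbelievableonio  (last char: 'o')
  sorted[12] = nbelievableonion$u  (last char: 'u')
  sorted[13] = nion$unbelievableo  (last char: 'o')
  sorted[14] = on$unbelievableoni  (last char: 'i')
  sorted[15] = onion$unbelievable  (last char: 'e')
  sorted[16] = unbelievableonion$  (last char: '$')
  sorted[17] = vableonion$unbelie  (last char: 'e')
Last column: nvnablilnbeouoie$e
Original string S is at sorted index 16

Answer: nvnablilnbeouoie$e
16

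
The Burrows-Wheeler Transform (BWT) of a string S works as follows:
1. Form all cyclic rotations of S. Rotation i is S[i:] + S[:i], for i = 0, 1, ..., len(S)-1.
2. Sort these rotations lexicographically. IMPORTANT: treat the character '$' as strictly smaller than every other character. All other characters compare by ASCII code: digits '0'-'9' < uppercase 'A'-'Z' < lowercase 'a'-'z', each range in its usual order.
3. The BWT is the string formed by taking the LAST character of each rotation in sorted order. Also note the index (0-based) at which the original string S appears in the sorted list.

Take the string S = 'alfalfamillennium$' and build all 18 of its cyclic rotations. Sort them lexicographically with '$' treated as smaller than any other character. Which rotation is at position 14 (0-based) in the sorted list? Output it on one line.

All 18 rotations (rotation i = S[i:]+S[:i]):
  rot[0] = alfalfamillennium$
  rot[1] = lfalfamillennium$a
  rot[2] = falfamillennium$al
  rot[3] = alfamillennium$alf
  rot[4] = lfamillennium$alfa
  rot[5] = famillennium$alfal
  rot[6] = amillennium$alfalf
  rot[7] = millennium$alfalfa
  rot[8] = illennium$alfalfam
  rot[9] = llennium$alfalfami
  rot[10] = lennium$alfalfamil
  rot[11] = ennium$alfalfamill
  rot[12] = nnium$alfalfamille
  rot[13] = nium$alfalfamillen
  rot[14] = ium$alfalfamillenn
  rot[15] = um$alfalfamillenni
  rot[16] = m$alfalfamillenniu
  rot[17] = $alfalfamillennium
Sorted (with $ < everything):
  sorted[0] = $alfalfamillennium
  sorted[1] = alfalfamillennium$
  sorted[2] = alfamillennium$alf
  sorted[3] = amillennium$alfalf
  sorted[4] = ennium$alfalfamill
  sorted[5] = falfamillennium$al
  sorted[6] = famillennium$alfal
  sorted[7] = illennium$alfalfam
  sorted[8] = ium$alfalfamillenn
  sorted[9] = lennium$alfalfamil
  sorted[10] = lfalfamillennium$a
  sorted[11] = lfamillennium$alfa
  sorted[12] = llennium$alfalfami
  sorted[13] = m$alfalfamillenniu
  sorted[14] = millennium$alfalfa
  sorted[15] = nium$alfalfamillen
  sorted[16] = nnium$alfalfamille
  sorted[17] = um$alfalfamillenni
sorted[14] = millennium$alfalfa

Answer: millennium$alfalfa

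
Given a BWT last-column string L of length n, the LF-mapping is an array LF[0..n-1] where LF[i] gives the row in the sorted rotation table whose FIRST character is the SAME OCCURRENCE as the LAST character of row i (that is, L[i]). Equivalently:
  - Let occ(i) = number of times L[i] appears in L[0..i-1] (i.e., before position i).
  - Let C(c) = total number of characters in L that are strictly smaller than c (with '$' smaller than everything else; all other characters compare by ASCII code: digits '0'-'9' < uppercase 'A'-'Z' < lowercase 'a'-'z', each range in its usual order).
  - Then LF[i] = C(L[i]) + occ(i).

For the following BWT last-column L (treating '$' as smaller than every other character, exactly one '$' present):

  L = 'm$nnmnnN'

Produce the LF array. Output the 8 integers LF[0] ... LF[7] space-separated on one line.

Answer: 2 0 4 5 3 6 7 1

Derivation:
Char counts: '$':1, 'N':1, 'm':2, 'n':4
C (first-col start): C('$')=0, C('N')=1, C('m')=2, C('n')=4
L[0]='m': occ=0, LF[0]=C('m')+0=2+0=2
L[1]='$': occ=0, LF[1]=C('$')+0=0+0=0
L[2]='n': occ=0, LF[2]=C('n')+0=4+0=4
L[3]='n': occ=1, LF[3]=C('n')+1=4+1=5
L[4]='m': occ=1, LF[4]=C('m')+1=2+1=3
L[5]='n': occ=2, LF[5]=C('n')+2=4+2=6
L[6]='n': occ=3, LF[6]=C('n')+3=4+3=7
L[7]='N': occ=0, LF[7]=C('N')+0=1+0=1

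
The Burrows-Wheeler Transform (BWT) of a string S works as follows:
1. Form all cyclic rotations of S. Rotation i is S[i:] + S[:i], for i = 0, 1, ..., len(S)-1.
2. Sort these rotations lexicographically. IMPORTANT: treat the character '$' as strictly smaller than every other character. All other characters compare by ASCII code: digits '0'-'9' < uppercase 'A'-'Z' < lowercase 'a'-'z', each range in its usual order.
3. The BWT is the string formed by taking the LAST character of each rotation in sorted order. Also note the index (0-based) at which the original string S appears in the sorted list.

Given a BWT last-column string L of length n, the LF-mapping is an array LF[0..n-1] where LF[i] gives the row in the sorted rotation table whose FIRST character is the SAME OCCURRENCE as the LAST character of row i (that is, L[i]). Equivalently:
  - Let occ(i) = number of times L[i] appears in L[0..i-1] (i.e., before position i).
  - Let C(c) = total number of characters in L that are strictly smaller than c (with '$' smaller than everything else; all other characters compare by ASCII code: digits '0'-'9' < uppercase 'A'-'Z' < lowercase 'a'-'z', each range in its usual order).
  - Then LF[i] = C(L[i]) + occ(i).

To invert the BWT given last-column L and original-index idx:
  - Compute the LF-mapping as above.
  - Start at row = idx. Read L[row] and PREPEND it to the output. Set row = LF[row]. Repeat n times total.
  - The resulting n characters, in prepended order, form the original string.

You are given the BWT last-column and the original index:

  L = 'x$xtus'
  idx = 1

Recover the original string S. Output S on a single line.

LF mapping: 4 0 5 2 3 1
Walk LF starting at row 1, prepending L[row]:
  step 1: row=1, L[1]='$', prepend. Next row=LF[1]=0
  step 2: row=0, L[0]='x', prepend. Next row=LF[0]=4
  step 3: row=4, L[4]='u', prepend. Next row=LF[4]=3
  step 4: row=3, L[3]='t', prepend. Next row=LF[3]=2
  step 5: row=2, L[2]='x', prepend. Next row=LF[2]=5
  step 6: row=5, L[5]='s', prepend. Next row=LF[5]=1
Reversed output: sxtux$

Answer: sxtux$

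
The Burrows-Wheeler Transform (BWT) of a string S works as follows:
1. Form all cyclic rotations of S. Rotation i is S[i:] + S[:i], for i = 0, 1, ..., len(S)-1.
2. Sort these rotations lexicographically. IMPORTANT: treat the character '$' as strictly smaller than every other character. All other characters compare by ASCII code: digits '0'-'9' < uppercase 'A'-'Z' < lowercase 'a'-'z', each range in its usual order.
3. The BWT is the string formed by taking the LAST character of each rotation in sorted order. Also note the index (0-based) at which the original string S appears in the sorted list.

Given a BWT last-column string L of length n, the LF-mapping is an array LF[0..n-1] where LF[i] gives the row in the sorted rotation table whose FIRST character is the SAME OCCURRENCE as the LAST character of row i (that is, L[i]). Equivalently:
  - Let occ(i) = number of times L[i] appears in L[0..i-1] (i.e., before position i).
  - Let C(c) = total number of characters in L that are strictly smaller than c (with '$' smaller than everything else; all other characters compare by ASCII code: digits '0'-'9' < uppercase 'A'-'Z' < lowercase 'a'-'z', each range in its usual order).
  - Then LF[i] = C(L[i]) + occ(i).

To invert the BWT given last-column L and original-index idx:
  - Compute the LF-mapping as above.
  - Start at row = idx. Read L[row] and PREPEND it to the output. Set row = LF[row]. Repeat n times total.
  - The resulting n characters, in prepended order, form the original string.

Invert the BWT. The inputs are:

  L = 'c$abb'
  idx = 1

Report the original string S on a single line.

Answer: abbc$

Derivation:
LF mapping: 4 0 1 2 3
Walk LF starting at row 1, prepending L[row]:
  step 1: row=1, L[1]='$', prepend. Next row=LF[1]=0
  step 2: row=0, L[0]='c', prepend. Next row=LF[0]=4
  step 3: row=4, L[4]='b', prepend. Next row=LF[4]=3
  step 4: row=3, L[3]='b', prepend. Next row=LF[3]=2
  step 5: row=2, L[2]='a', prepend. Next row=LF[2]=1
Reversed output: abbc$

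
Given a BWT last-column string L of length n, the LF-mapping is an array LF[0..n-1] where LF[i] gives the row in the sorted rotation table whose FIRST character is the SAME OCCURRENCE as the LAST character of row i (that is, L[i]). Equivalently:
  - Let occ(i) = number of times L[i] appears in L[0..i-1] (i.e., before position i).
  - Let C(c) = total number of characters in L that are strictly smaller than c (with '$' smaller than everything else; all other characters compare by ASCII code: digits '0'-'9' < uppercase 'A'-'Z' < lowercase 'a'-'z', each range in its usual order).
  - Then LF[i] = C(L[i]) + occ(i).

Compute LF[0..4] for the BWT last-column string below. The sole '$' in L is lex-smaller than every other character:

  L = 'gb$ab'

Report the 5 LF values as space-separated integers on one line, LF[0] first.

Answer: 4 2 0 1 3

Derivation:
Char counts: '$':1, 'a':1, 'b':2, 'g':1
C (first-col start): C('$')=0, C('a')=1, C('b')=2, C('g')=4
L[0]='g': occ=0, LF[0]=C('g')+0=4+0=4
L[1]='b': occ=0, LF[1]=C('b')+0=2+0=2
L[2]='$': occ=0, LF[2]=C('$')+0=0+0=0
L[3]='a': occ=0, LF[3]=C('a')+0=1+0=1
L[4]='b': occ=1, LF[4]=C('b')+1=2+1=3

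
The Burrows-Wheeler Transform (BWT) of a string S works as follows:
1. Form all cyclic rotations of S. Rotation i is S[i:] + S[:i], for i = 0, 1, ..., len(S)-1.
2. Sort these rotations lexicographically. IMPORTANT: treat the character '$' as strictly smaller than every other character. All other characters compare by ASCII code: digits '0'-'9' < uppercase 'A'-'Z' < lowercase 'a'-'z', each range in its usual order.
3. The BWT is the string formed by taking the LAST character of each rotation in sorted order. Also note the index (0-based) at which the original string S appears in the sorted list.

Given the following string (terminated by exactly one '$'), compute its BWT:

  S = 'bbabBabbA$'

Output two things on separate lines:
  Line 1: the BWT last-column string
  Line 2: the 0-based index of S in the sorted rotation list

Answer: AbbbBbaba$
9

Derivation:
All 10 rotations (rotation i = S[i:]+S[:i]):
  rot[0] = bbabBabbA$
  rot[1] = babBabbA$b
  rot[2] = abBabbA$bb
  rot[3] = bBabbA$bba
  rot[4] = BabbA$bbab
  rot[5] = abbA$bbabB
  rot[6] = bbA$bbabBa
  rot[7] = bA$bbabBab
  rot[8] = A$bbabBabb
  rot[9] = $bbabBabbA
Sorted (with $ < everything):
  sorted[0] = $bbabBabbA  (last char: 'A')
  sorted[1] = A$bbabBabb  (last char: 'b')
  sorted[2] = BabbA$bbab  (last char: 'b')
  sorted[3] = abBabbA$bb  (last char: 'b')
  sorted[4] = abbA$bbabB  (last char: 'B')
  sorted[5] = bA$bbabBab  (last char: 'b')
  sorted[6] = bBabbA$bba  (last char: 'a')
  sorted[7] = babBabbA$b  (last char: 'b')
  sorted[8] = bbA$bbabBa  (last char: 'a')
  sorted[9] = bbabBabbA$  (last char: '$')
Last column: AbbbBbaba$
Original string S is at sorted index 9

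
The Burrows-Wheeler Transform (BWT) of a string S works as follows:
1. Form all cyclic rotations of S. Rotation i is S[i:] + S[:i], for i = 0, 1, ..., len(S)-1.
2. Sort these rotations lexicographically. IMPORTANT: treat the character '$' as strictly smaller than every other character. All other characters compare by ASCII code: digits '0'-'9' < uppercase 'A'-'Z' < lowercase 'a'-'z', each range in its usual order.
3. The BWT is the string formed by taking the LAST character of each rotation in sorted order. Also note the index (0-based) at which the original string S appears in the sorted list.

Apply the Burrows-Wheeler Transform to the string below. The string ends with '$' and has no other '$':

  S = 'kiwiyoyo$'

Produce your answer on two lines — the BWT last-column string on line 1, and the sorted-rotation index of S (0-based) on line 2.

Answer: okw$yyioi
3

Derivation:
All 9 rotations (rotation i = S[i:]+S[:i]):
  rot[0] = kiwiyoyo$
  rot[1] = iwiyoyo$k
  rot[2] = wiyoyo$ki
  rot[3] = iyoyo$kiw
  rot[4] = yoyo$kiwi
  rot[5] = oyo$kiwiy
  rot[6] = yo$kiwiyo
  rot[7] = o$kiwiyoy
  rot[8] = $kiwiyoyo
Sorted (with $ < everything):
  sorted[0] = $kiwiyoyo  (last char: 'o')
  sorted[1] = iwiyoyo$k  (last char: 'k')
  sorted[2] = iyoyo$kiw  (last char: 'w')
  sorted[3] = kiwiyoyo$  (last char: '$')
  sorted[4] = o$kiwiyoy  (last char: 'y')
  sorted[5] = oyo$kiwiy  (last char: 'y')
  sorted[6] = wiyoyo$ki  (last char: 'i')
  sorted[7] = yo$kiwiyo  (last char: 'o')
  sorted[8] = yoyo$kiwi  (last char: 'i')
Last column: okw$yyioi
Original string S is at sorted index 3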